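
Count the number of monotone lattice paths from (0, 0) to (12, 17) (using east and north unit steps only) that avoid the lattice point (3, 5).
Number of paths = 35435855

Total paths from (0, 0) to (12, 17): C(29, 12) = 51895935. Paths through (3, 5): (paths (0, 0) → (3, 5)) × (paths (3, 5) → (12, 17)) = C(8, 3) · C(21, 9) = 56 · 293930 = 16460080. Avoidance count = 51895935 − 16460080 = 35435855.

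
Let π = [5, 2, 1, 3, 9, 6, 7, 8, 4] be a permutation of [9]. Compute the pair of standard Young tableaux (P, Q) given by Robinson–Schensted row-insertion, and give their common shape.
P = [1, 3, 4, 7, 8] / [2, 6] / [5, 9];  Q = [1, 4, 5, 7, 8] / [2, 6] / [3, 9];  common shape = (5, 2, 2)

Row-insert the values π_1, π_2, … into P one at a time, bumping the leftmost entry strictly greater than the inserted value down to the next row. The recording tableau Q records, in position (i, j), the step at which that cell was added to P.
  Insert 5 (step 1): P = [5];  Q = [1]
  Insert 2 (step 2): P = [2] / [5];  Q = [1] / [2]
  Insert 1 (step 3): P = [1] / [2] / [5];  Q = [1] / [2] / [3]
  Insert 3 (step 4): P = [1, 3] / [2] / [5];  Q = [1, 4] / [2] / [3]
  Insert 9 (step 5): P = [1, 3, 9] / [2] / [5];  Q = [1, 4, 5] / [2] / [3]
  Insert 6 (step 6): P = [1, 3, 6] / [2, 9] / [5];  Q = [1, 4, 5] / [2, 6] / [3]
  Insert 7 (step 7): P = [1, 3, 6, 7] / [2, 9] / [5];  Q = [1, 4, 5, 7] / [2, 6] / [3]
  Insert 8 (step 8): P = [1, 3, 6, 7, 8] / [2, 9] / [5];  Q = [1, 4, 5, 7, 8] / [2, 6] / [3]
  Insert 4 (step 9): P = [1, 3, 4, 7, 8] / [2, 6] / [5, 9];  Q = [1, 4, 5, 7, 8] / [2, 6] / [3, 9]
Final shape: (5, 2, 2).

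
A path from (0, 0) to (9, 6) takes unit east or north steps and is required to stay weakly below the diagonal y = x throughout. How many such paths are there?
Number of paths = 2002

By the reflection principle (André's argument), the number of monotone paths to (9, 6) with n ≤ m that never go above y = x is C(15, 9) − C(15, 10) = 5005 − 3003 = 2002.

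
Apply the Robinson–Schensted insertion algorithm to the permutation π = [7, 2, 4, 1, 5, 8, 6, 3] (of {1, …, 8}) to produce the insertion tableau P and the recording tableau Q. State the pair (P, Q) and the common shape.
P = [1, 3, 5, 6] / [2, 4] / [7, 8];  Q = [1, 3, 5, 6] / [2, 7] / [4, 8];  common shape = (4, 2, 2)

Row-insert the values π_1, π_2, … into P one at a time, bumping the leftmost entry strictly greater than the inserted value down to the next row. The recording tableau Q records, in position (i, j), the step at which that cell was added to P.
  Insert 7 (step 1): P = [7];  Q = [1]
  Insert 2 (step 2): P = [2] / [7];  Q = [1] / [2]
  Insert 4 (step 3): P = [2, 4] / [7];  Q = [1, 3] / [2]
  Insert 1 (step 4): P = [1, 4] / [2] / [7];  Q = [1, 3] / [2] / [4]
  Insert 5 (step 5): P = [1, 4, 5] / [2] / [7];  Q = [1, 3, 5] / [2] / [4]
  Insert 8 (step 6): P = [1, 4, 5, 8] / [2] / [7];  Q = [1, 3, 5, 6] / [2] / [4]
  Insert 6 (step 7): P = [1, 4, 5, 6] / [2, 8] / [7];  Q = [1, 3, 5, 6] / [2, 7] / [4]
  Insert 3 (step 8): P = [1, 3, 5, 6] / [2, 4] / [7, 8];  Q = [1, 3, 5, 6] / [2, 7] / [4, 8]
Final shape: (4, 2, 2).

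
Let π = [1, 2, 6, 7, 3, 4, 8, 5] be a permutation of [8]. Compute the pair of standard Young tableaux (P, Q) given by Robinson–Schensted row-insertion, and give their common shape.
P = [1, 2, 3, 4, 5] / [6, 7, 8];  Q = [1, 2, 3, 4, 7] / [5, 6, 8];  common shape = (5, 3)

Row-insert the values π_1, π_2, … into P one at a time, bumping the leftmost entry strictly greater than the inserted value down to the next row. The recording tableau Q records, in position (i, j), the step at which that cell was added to P.
  Insert 1 (step 1): P = [1];  Q = [1]
  Insert 2 (step 2): P = [1, 2];  Q = [1, 2]
  Insert 6 (step 3): P = [1, 2, 6];  Q = [1, 2, 3]
  Insert 7 (step 4): P = [1, 2, 6, 7];  Q = [1, 2, 3, 4]
  Insert 3 (step 5): P = [1, 2, 3, 7] / [6];  Q = [1, 2, 3, 4] / [5]
  Insert 4 (step 6): P = [1, 2, 3, 4] / [6, 7];  Q = [1, 2, 3, 4] / [5, 6]
  Insert 8 (step 7): P = [1, 2, 3, 4, 8] / [6, 7];  Q = [1, 2, 3, 4, 7] / [5, 6]
  Insert 5 (step 8): P = [1, 2, 3, 4, 5] / [6, 7, 8];  Q = [1, 2, 3, 4, 7] / [5, 6, 8]
Final shape: (5, 3).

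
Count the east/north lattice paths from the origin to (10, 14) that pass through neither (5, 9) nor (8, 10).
Number of paths = 920502

Inclusion–exclusion. Total paths: C(24, 10) = 1961256. Through P₁: C(14, 5)·C(10, 5) = 504504. Through P₂: C(18, 8)·C(6, 2) = 656370. Since P₁ is strictly southwest of P₂, a monotone path through both must visit P₁ then P₂; paths through both = C(14, 5)·C(4, 3)·C(6, 2) = 120120. Avoid both = 1961256 − 504504 − 656370 + 120120 = 920502.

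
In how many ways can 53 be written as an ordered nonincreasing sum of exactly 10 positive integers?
p(53, 10 parts) = 25608

Partitions of n into exactly k parts are in bijection with partitions of n − k into at most k parts (subtract 1 from each part). So p(53, exactly 10) = p(43, parts ≤ 10). Computing via the recurrence p(m, j) = p(m, j−1) + p(m−j, j) gives 25608.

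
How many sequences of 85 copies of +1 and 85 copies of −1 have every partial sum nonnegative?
C_85 = 1063353702922273835973036658043476458723103404520

These ballot sequences are counted by the Catalan number C_n = (1/(n + 1)) · C(2n, n). For n = 85: C_85 = (1/86) · C(170, 85) = 91448418451315549893681152591738975450186892788720/86 = 1063353702922273835973036658043476458723103404520.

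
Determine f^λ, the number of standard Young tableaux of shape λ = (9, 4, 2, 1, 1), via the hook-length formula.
# SYT of shape (9, 4, 2, 1, 1) = 908820

Hook-length formula: f^λ = n! / Π hook(c), product over all cells c of the Young diagram. For λ = (9, 4, 2, 1, 1), n = 17 boxes. Hook lengths by row (left-to-right, top-to-bottom): [13, 10, 8, 7, 5, 4, 3, 2, 1]; [7, 4, 2, 1]; [4, 1]; [2]; [1]. Product of hooks = 391372800. So f^λ = 17! / 391372800 = 355687428096000 / 391372800 = 908820.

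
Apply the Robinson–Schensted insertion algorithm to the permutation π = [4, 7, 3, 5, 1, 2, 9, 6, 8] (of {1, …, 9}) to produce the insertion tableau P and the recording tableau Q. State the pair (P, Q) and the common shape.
P = [1, 2, 6, 8] / [3, 5, 9] / [4, 7];  Q = [1, 2, 7, 9] / [3, 4, 8] / [5, 6];  common shape = (4, 3, 2)

Row-insert the values π_1, π_2, … into P one at a time, bumping the leftmost entry strictly greater than the inserted value down to the next row. The recording tableau Q records, in position (i, j), the step at which that cell was added to P.
  Insert 4 (step 1): P = [4];  Q = [1]
  Insert 7 (step 2): P = [4, 7];  Q = [1, 2]
  Insert 3 (step 3): P = [3, 7] / [4];  Q = [1, 2] / [3]
  Insert 5 (step 4): P = [3, 5] / [4, 7];  Q = [1, 2] / [3, 4]
  Insert 1 (step 5): P = [1, 5] / [3, 7] / [4];  Q = [1, 2] / [3, 4] / [5]
  Insert 2 (step 6): P = [1, 2] / [3, 5] / [4, 7];  Q = [1, 2] / [3, 4] / [5, 6]
  Insert 9 (step 7): P = [1, 2, 9] / [3, 5] / [4, 7];  Q = [1, 2, 7] / [3, 4] / [5, 6]
  Insert 6 (step 8): P = [1, 2, 6] / [3, 5, 9] / [4, 7];  Q = [1, 2, 7] / [3, 4, 8] / [5, 6]
  Insert 8 (step 9): P = [1, 2, 6, 8] / [3, 5, 9] / [4, 7];  Q = [1, 2, 7, 9] / [3, 4, 8] / [5, 6]
Final shape: (4, 3, 2).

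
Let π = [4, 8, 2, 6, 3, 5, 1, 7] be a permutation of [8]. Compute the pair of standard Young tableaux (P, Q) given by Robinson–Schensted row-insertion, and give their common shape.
P = [1, 3, 5, 7] / [2, 6] / [4] / [8];  Q = [1, 2, 6, 8] / [3, 4] / [5] / [7];  common shape = (4, 2, 1, 1)

Row-insert the values π_1, π_2, … into P one at a time, bumping the leftmost entry strictly greater than the inserted value down to the next row. The recording tableau Q records, in position (i, j), the step at which that cell was added to P.
  Insert 4 (step 1): P = [4];  Q = [1]
  Insert 8 (step 2): P = [4, 8];  Q = [1, 2]
  Insert 2 (step 3): P = [2, 8] / [4];  Q = [1, 2] / [3]
  Insert 6 (step 4): P = [2, 6] / [4, 8];  Q = [1, 2] / [3, 4]
  Insert 3 (step 5): P = [2, 3] / [4, 6] / [8];  Q = [1, 2] / [3, 4] / [5]
  Insert 5 (step 6): P = [2, 3, 5] / [4, 6] / [8];  Q = [1, 2, 6] / [3, 4] / [5]
  Insert 1 (step 7): P = [1, 3, 5] / [2, 6] / [4] / [8];  Q = [1, 2, 6] / [3, 4] / [5] / [7]
  Insert 7 (step 8): P = [1, 3, 5, 7] / [2, 6] / [4] / [8];  Q = [1, 2, 6, 8] / [3, 4] / [5] / [7]
Final shape: (4, 2, 1, 1).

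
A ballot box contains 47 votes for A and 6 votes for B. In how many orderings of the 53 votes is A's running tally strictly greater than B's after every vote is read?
Strict-lead orderings = 17759560

Total orderings of the 53 votes with 47 for A: C(53, 47) = 22957480. By the Bertrand ballot formula (Cycle Lemma / reflection principle), the number of orderings in which A is strictly ahead of B throughout is (p − q)/(p + q) · C(p + q, p) = (47 − 6)/(47 + 6) · 22957480 = 17759560.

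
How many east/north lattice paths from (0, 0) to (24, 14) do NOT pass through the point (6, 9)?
Number of paths = 9501140855

Total paths from (0, 0) to (24, 14): C(38, 24) = 9669554100. Paths through (6, 9): (paths (0, 0) → (6, 9)) × (paths (6, 9) → (24, 14)) = C(15, 6) · C(23, 18) = 5005 · 33649 = 168413245. Avoidance count = 9669554100 − 168413245 = 9501140855.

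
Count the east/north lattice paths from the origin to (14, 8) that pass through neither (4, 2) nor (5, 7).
Number of paths = 192630

Inclusion–exclusion. Total paths: C(22, 14) = 319770. Through P₁: C(6, 4)·C(16, 10) = 120120. Through P₂: C(12, 5)·C(10, 9) = 7920. Since P₁ is strictly southwest of P₂, a monotone path through both must visit P₁ then P₂; paths through both = C(6, 4)·C(6, 1)·C(10, 9) = 900. Avoid both = 319770 − 120120 − 7920 + 900 = 192630.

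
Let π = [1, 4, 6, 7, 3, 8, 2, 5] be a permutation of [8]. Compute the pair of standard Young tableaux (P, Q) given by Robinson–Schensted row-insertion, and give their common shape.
P = [1, 2, 5, 7, 8] / [3, 6] / [4];  Q = [1, 2, 3, 4, 6] / [5, 8] / [7];  common shape = (5, 2, 1)

Row-insert the values π_1, π_2, … into P one at a time, bumping the leftmost entry strictly greater than the inserted value down to the next row. The recording tableau Q records, in position (i, j), the step at which that cell was added to P.
  Insert 1 (step 1): P = [1];  Q = [1]
  Insert 4 (step 2): P = [1, 4];  Q = [1, 2]
  Insert 6 (step 3): P = [1, 4, 6];  Q = [1, 2, 3]
  Insert 7 (step 4): P = [1, 4, 6, 7];  Q = [1, 2, 3, 4]
  Insert 3 (step 5): P = [1, 3, 6, 7] / [4];  Q = [1, 2, 3, 4] / [5]
  Insert 8 (step 6): P = [1, 3, 6, 7, 8] / [4];  Q = [1, 2, 3, 4, 6] / [5]
  Insert 2 (step 7): P = [1, 2, 6, 7, 8] / [3] / [4];  Q = [1, 2, 3, 4, 6] / [5] / [7]
  Insert 5 (step 8): P = [1, 2, 5, 7, 8] / [3, 6] / [4];  Q = [1, 2, 3, 4, 6] / [5, 8] / [7]
Final shape: (5, 2, 1).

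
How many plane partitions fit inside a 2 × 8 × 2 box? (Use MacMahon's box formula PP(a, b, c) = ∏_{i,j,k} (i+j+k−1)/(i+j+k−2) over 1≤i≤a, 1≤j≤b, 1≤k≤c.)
PP(2, 8, 2) = 825

Evaluate the triple product over i = 1..2, j = 1..8, k = 1..2. The factors are (2/1) · (3/2) · (3/2) · (4/3) · (4/3) · (5/4) · (5/4) · (6/5) · … (32 factors total). The numerators and denominators telescope so the product is an integer; carrying out the multiplication exactly gives PP(2, 8, 2) = 825.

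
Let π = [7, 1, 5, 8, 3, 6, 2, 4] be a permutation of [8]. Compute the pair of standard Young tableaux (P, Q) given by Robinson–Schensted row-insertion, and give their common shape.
P = [1, 2, 4] / [3, 6] / [5, 8] / [7];  Q = [1, 3, 4] / [2, 6] / [5, 8] / [7];  common shape = (3, 2, 2, 1)

Row-insert the values π_1, π_2, … into P one at a time, bumping the leftmost entry strictly greater than the inserted value down to the next row. The recording tableau Q records, in position (i, j), the step at which that cell was added to P.
  Insert 7 (step 1): P = [7];  Q = [1]
  Insert 1 (step 2): P = [1] / [7];  Q = [1] / [2]
  Insert 5 (step 3): P = [1, 5] / [7];  Q = [1, 3] / [2]
  Insert 8 (step 4): P = [1, 5, 8] / [7];  Q = [1, 3, 4] / [2]
  Insert 3 (step 5): P = [1, 3, 8] / [5] / [7];  Q = [1, 3, 4] / [2] / [5]
  Insert 6 (step 6): P = [1, 3, 6] / [5, 8] / [7];  Q = [1, 3, 4] / [2, 6] / [5]
  Insert 2 (step 7): P = [1, 2, 6] / [3, 8] / [5] / [7];  Q = [1, 3, 4] / [2, 6] / [5] / [7]
  Insert 4 (step 8): P = [1, 2, 4] / [3, 6] / [5, 8] / [7];  Q = [1, 3, 4] / [2, 6] / [5, 8] / [7]
Final shape: (3, 2, 2, 1).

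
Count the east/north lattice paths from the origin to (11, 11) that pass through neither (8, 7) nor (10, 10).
Number of paths = 239395

Inclusion–exclusion. Total paths: C(22, 11) = 705432. Through P₁: C(15, 8)·C(7, 3) = 225225. Through P₂: C(20, 10)·C(2, 1) = 369512. Since P₁ is strictly southwest of P₂, a monotone path through both must visit P₁ then P₂; paths through both = C(15, 8)·C(5, 2)·C(2, 1) = 128700. Avoid both = 705432 − 225225 − 369512 + 128700 = 239395.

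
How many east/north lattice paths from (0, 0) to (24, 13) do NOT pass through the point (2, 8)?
Number of paths = 3558834450

Total paths from (0, 0) to (24, 13): C(37, 24) = 3562467300. Paths through (2, 8): (paths (0, 0) → (2, 8)) × (paths (2, 8) → (24, 13)) = C(10, 2) · C(27, 22) = 45 · 80730 = 3632850. Avoidance count = 3562467300 − 3632850 = 3558834450.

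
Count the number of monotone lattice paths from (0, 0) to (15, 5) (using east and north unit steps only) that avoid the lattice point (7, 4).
Number of paths = 12534

Total paths from (0, 0) to (15, 5): C(20, 15) = 15504. Paths through (7, 4): (paths (0, 0) → (7, 4)) × (paths (7, 4) → (15, 5)) = C(11, 7) · C(9, 8) = 330 · 9 = 2970. Avoidance count = 15504 − 2970 = 12534.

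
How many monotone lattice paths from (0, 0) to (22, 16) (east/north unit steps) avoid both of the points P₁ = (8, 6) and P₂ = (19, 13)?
Number of paths = 11314200102

Inclusion–exclusion. Total paths: C(38, 22) = 22239974430. Through P₁: C(14, 8)·C(24, 14) = 5889651768. Through P₂: C(32, 19)·C(6, 3) = 6947472000. Since P₁ is strictly southwest of P₂, a monotone path through both must visit P₁ then P₂; paths through both = C(14, 8)·C(18, 11)·C(6, 3) = 1911349440. Avoid both = 22239974430 − 5889651768 − 6947472000 + 1911349440 = 11314200102.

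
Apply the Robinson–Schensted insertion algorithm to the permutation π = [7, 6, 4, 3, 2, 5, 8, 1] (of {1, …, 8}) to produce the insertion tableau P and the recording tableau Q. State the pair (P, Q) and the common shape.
P = [1, 5, 8] / [2] / [3] / [4] / [6] / [7];  Q = [1, 6, 7] / [2] / [3] / [4] / [5] / [8];  common shape = (3, 1, 1, 1, 1, 1)

Row-insert the values π_1, π_2, … into P one at a time, bumping the leftmost entry strictly greater than the inserted value down to the next row. The recording tableau Q records, in position (i, j), the step at which that cell was added to P.
  Insert 7 (step 1): P = [7];  Q = [1]
  Insert 6 (step 2): P = [6] / [7];  Q = [1] / [2]
  Insert 4 (step 3): P = [4] / [6] / [7];  Q = [1] / [2] / [3]
  Insert 3 (step 4): P = [3] / [4] / [6] / [7];  Q = [1] / [2] / [3] / [4]
  Insert 2 (step 5): P = [2] / [3] / [4] / [6] / [7];  Q = [1] / [2] / [3] / [4] / [5]
  Insert 5 (step 6): P = [2, 5] / [3] / [4] / [6] / [7];  Q = [1, 6] / [2] / [3] / [4] / [5]
  Insert 8 (step 7): P = [2, 5, 8] / [3] / [4] / [6] / [7];  Q = [1, 6, 7] / [2] / [3] / [4] / [5]
  Insert 1 (step 8): P = [1, 5, 8] / [2] / [3] / [4] / [6] / [7];  Q = [1, 6, 7] / [2] / [3] / [4] / [5] / [8]
Final shape: (3, 1, 1, 1, 1, 1).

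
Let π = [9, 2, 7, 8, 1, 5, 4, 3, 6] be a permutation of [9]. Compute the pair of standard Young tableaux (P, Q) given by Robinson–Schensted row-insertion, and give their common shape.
P = [1, 3, 6] / [2, 4, 8] / [5] / [7] / [9];  Q = [1, 3, 4] / [2, 6, 9] / [5] / [7] / [8];  common shape = (3, 3, 1, 1, 1)

Row-insert the values π_1, π_2, … into P one at a time, bumping the leftmost entry strictly greater than the inserted value down to the next row. The recording tableau Q records, in position (i, j), the step at which that cell was added to P.
  Insert 9 (step 1): P = [9];  Q = [1]
  Insert 2 (step 2): P = [2] / [9];  Q = [1] / [2]
  Insert 7 (step 3): P = [2, 7] / [9];  Q = [1, 3] / [2]
  Insert 8 (step 4): P = [2, 7, 8] / [9];  Q = [1, 3, 4] / [2]
  Insert 1 (step 5): P = [1, 7, 8] / [2] / [9];  Q = [1, 3, 4] / [2] / [5]
  Insert 5 (step 6): P = [1, 5, 8] / [2, 7] / [9];  Q = [1, 3, 4] / [2, 6] / [5]
  Insert 4 (step 7): P = [1, 4, 8] / [2, 5] / [7] / [9];  Q = [1, 3, 4] / [2, 6] / [5] / [7]
  Insert 3 (step 8): P = [1, 3, 8] / [2, 4] / [5] / [7] / [9];  Q = [1, 3, 4] / [2, 6] / [5] / [7] / [8]
  Insert 6 (step 9): P = [1, 3, 6] / [2, 4, 8] / [5] / [7] / [9];  Q = [1, 3, 4] / [2, 6, 9] / [5] / [7] / [8]
Final shape: (3, 3, 1, 1, 1).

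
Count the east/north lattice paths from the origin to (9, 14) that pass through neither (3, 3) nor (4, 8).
Number of paths = 396420

Inclusion–exclusion. Total paths: C(23, 9) = 817190. Through P₁: C(6, 3)·C(17, 6) = 247520. Through P₂: C(12, 4)·C(11, 5) = 228690. Since P₁ is strictly southwest of P₂, a monotone path through both must visit P₁ then P₂; paths through both = C(6, 3)·C(6, 1)·C(11, 5) = 55440. Avoid both = 817190 − 247520 − 228690 + 55440 = 396420.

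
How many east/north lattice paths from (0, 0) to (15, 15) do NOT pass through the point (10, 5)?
Number of paths = 146099511

Total paths from (0, 0) to (15, 15): C(30, 15) = 155117520. Paths through (10, 5): (paths (0, 0) → (10, 5)) × (paths (10, 5) → (15, 15)) = C(15, 10) · C(15, 5) = 3003 · 3003 = 9018009. Avoidance count = 155117520 − 9018009 = 146099511.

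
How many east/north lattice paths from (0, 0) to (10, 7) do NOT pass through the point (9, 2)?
Number of paths = 19118

Total paths from (0, 0) to (10, 7): C(17, 10) = 19448. Paths through (9, 2): (paths (0, 0) → (9, 2)) × (paths (9, 2) → (10, 7)) = C(11, 9) · C(6, 1) = 55 · 6 = 330. Avoidance count = 19448 − 330 = 19118.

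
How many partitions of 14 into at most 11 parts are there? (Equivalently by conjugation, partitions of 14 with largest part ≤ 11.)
p(14, parts ≤ 11) = 131

Partitions of 14 with all parts ≤ 11: 11+3, 11+2+1, 11+1+1+1, 10+4, 10+3+1, 10+2+2, 10+2+1+1, 10+1+1+1+1, 9+5, 9+4+1, 9+3+2, 9+3+1+1, 9+2+2+1, 9+2+1+1+1, 9+1+1+1+1+1, 8+6, 8+5+1, 8+4+2, 8+4+1+1, 8+3+3, 8+3+2+1, 8+3+1+1+1, 8+2+2+2, 8+2+2+1+1, 8+2+1+1+1+1, 8+1+1+1+1+1+1, 7+7, 7+6+1, 7+5+2, 7+5+1+1, … (131 total). Count = 131.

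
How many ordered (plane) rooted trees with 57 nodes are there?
C_56 = 6852456927844873497549658464312

These ordered rooted trees are counted by the Catalan number C_n = (1/(n + 1)) · C(2n, n). For n = 56: C_56 = (1/57) · C(112, 56) = 390590044887157789360330532465784/57 = 6852456927844873497549658464312.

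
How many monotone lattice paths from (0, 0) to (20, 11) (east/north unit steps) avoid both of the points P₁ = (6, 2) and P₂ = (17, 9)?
Number of paths = 39456215

Inclusion–exclusion. Total paths: C(31, 20) = 84672315. Through P₁: C(8, 6)·C(23, 14) = 22881320. Through P₂: C(26, 17)·C(5, 3) = 31245500. Since P₁ is strictly southwest of P₂, a monotone path through both must visit P₁ then P₂; paths through both = C(8, 6)·C(18, 11)·C(5, 3) = 8910720. Avoid both = 84672315 − 22881320 − 31245500 + 8910720 = 39456215.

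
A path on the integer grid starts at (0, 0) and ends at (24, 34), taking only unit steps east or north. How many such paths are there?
Number of paths = 12832205713993575

A monotone lattice path from (0, 0) to (24, 34) consists of 24 east steps and 34 north steps in some order, so it is determined by which 24 of the 58 steps are east. The count is C(58, 24) = 12832205713993575.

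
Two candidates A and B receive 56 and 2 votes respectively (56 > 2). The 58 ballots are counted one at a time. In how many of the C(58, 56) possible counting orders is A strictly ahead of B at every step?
Strict-lead orderings = 1539

Total orderings of the 58 votes with 56 for A: C(58, 56) = 1653. By the Bertrand ballot formula (Cycle Lemma / reflection principle), the number of orderings in which A is strictly ahead of B throughout is (p − q)/(p + q) · C(p + q, p) = (56 − 2)/(56 + 2) · 1653 = 1539.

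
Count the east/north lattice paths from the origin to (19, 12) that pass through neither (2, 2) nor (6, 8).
Number of paths = 86354475

Inclusion–exclusion. Total paths: C(31, 19) = 141120525. Through P₁: C(4, 2)·C(27, 17) = 50617710. Through P₂: C(14, 6)·C(17, 13) = 7147140. Since P₁ is strictly southwest of P₂, a monotone path through both must visit P₁ then P₂; paths through both = C(4, 2)·C(10, 4)·C(17, 13) = 2998800. Avoid both = 141120525 − 50617710 − 7147140 + 2998800 = 86354475.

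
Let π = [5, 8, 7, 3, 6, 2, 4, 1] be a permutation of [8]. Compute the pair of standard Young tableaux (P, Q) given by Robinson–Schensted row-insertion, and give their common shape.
P = [1, 4] / [2, 6] / [3, 7] / [5] / [8];  Q = [1, 2] / [3, 5] / [4, 7] / [6] / [8];  common shape = (2, 2, 2, 1, 1)

Row-insert the values π_1, π_2, … into P one at a time, bumping the leftmost entry strictly greater than the inserted value down to the next row. The recording tableau Q records, in position (i, j), the step at which that cell was added to P.
  Insert 5 (step 1): P = [5];  Q = [1]
  Insert 8 (step 2): P = [5, 8];  Q = [1, 2]
  Insert 7 (step 3): P = [5, 7] / [8];  Q = [1, 2] / [3]
  Insert 3 (step 4): P = [3, 7] / [5] / [8];  Q = [1, 2] / [3] / [4]
  Insert 6 (step 5): P = [3, 6] / [5, 7] / [8];  Q = [1, 2] / [3, 5] / [4]
  Insert 2 (step 6): P = [2, 6] / [3, 7] / [5] / [8];  Q = [1, 2] / [3, 5] / [4] / [6]
  Insert 4 (step 7): P = [2, 4] / [3, 6] / [5, 7] / [8];  Q = [1, 2] / [3, 5] / [4, 7] / [6]
  Insert 1 (step 8): P = [1, 4] / [2, 6] / [3, 7] / [5] / [8];  Q = [1, 2] / [3, 5] / [4, 7] / [6] / [8]
Final shape: (2, 2, 2, 1, 1).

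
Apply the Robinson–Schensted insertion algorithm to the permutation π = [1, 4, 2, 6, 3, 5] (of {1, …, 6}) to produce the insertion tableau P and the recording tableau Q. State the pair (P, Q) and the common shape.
P = [1, 2, 3, 5] / [4, 6];  Q = [1, 2, 4, 6] / [3, 5];  common shape = (4, 2)

Row-insert the values π_1, π_2, … into P one at a time, bumping the leftmost entry strictly greater than the inserted value down to the next row. The recording tableau Q records, in position (i, j), the step at which that cell was added to P.
  Insert 1 (step 1): P = [1];  Q = [1]
  Insert 4 (step 2): P = [1, 4];  Q = [1, 2]
  Insert 2 (step 3): P = [1, 2] / [4];  Q = [1, 2] / [3]
  Insert 6 (step 4): P = [1, 2, 6] / [4];  Q = [1, 2, 4] / [3]
  Insert 3 (step 5): P = [1, 2, 3] / [4, 6];  Q = [1, 2, 4] / [3, 5]
  Insert 5 (step 6): P = [1, 2, 3, 5] / [4, 6];  Q = [1, 2, 4, 6] / [3, 5]
Final shape: (4, 2).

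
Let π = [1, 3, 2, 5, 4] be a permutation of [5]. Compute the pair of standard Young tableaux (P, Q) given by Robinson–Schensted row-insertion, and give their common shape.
P = [1, 2, 4] / [3, 5];  Q = [1, 2, 4] / [3, 5];  common shape = (3, 2)

Row-insert the values π_1, π_2, … into P one at a time, bumping the leftmost entry strictly greater than the inserted value down to the next row. The recording tableau Q records, in position (i, j), the step at which that cell was added to P.
  Insert 1 (step 1): P = [1];  Q = [1]
  Insert 3 (step 2): P = [1, 3];  Q = [1, 2]
  Insert 2 (step 3): P = [1, 2] / [3];  Q = [1, 2] / [3]
  Insert 5 (step 4): P = [1, 2, 5] / [3];  Q = [1, 2, 4] / [3]
  Insert 4 (step 5): P = [1, 2, 4] / [3, 5];  Q = [1, 2, 4] / [3, 5]
Final shape: (3, 2).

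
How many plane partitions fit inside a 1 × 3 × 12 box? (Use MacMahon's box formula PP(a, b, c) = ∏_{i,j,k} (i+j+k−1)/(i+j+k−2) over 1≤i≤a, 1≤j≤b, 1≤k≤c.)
PP(1, 3, 12) = 455

Evaluate the triple product over i = 1..1, j = 1..3, k = 1..12. The factors are (2/1) · (3/2) · (4/3) · (5/4) · (6/5) · (7/6) · (8/7) · (9/8) · … (36 factors total). The numerators and denominators telescope so the product is an integer; carrying out the multiplication exactly gives PP(1, 3, 12) = 455.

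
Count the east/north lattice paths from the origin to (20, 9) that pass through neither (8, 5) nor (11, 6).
Number of paths = 6082505

Inclusion–exclusion. Total paths: C(29, 20) = 10015005. Through P₁: C(13, 8)·C(16, 12) = 2342340. Through P₂: C(17, 11)·C(12, 9) = 2722720. Since P₁ is strictly southwest of P₂, a monotone path through both must visit P₁ then P₂; paths through both = C(13, 8)·C(4, 3)·C(12, 9) = 1132560. Avoid both = 10015005 − 2342340 − 2722720 + 1132560 = 6082505.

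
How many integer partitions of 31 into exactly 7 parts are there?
p(31, 7 parts) = 733

Partitions of n into exactly k parts are in bijection with partitions of n − k into at most k parts (subtract 1 from each part). So p(31, exactly 7) = p(24, parts ≤ 7). Computing via the recurrence p(m, j) = p(m, j−1) + p(m−j, j) gives 733.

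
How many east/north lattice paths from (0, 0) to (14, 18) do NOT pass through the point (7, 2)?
Number of paths = 462609948

Total paths from (0, 0) to (14, 18): C(32, 14) = 471435600. Paths through (7, 2): (paths (0, 0) → (7, 2)) × (paths (7, 2) → (14, 18)) = C(9, 7) · C(23, 7) = 36 · 245157 = 8825652. Avoidance count = 471435600 − 8825652 = 462609948.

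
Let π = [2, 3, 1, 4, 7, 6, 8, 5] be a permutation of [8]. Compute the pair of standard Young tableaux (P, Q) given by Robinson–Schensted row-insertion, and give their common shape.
P = [1, 3, 4, 5, 8] / [2, 6] / [7];  Q = [1, 2, 4, 5, 7] / [3, 6] / [8];  common shape = (5, 2, 1)

Row-insert the values π_1, π_2, … into P one at a time, bumping the leftmost entry strictly greater than the inserted value down to the next row. The recording tableau Q records, in position (i, j), the step at which that cell was added to P.
  Insert 2 (step 1): P = [2];  Q = [1]
  Insert 3 (step 2): P = [2, 3];  Q = [1, 2]
  Insert 1 (step 3): P = [1, 3] / [2];  Q = [1, 2] / [3]
  Insert 4 (step 4): P = [1, 3, 4] / [2];  Q = [1, 2, 4] / [3]
  Insert 7 (step 5): P = [1, 3, 4, 7] / [2];  Q = [1, 2, 4, 5] / [3]
  Insert 6 (step 6): P = [1, 3, 4, 6] / [2, 7];  Q = [1, 2, 4, 5] / [3, 6]
  Insert 8 (step 7): P = [1, 3, 4, 6, 8] / [2, 7];  Q = [1, 2, 4, 5, 7] / [3, 6]
  Insert 5 (step 8): P = [1, 3, 4, 5, 8] / [2, 6] / [7];  Q = [1, 2, 4, 5, 7] / [3, 6] / [8]
Final shape: (5, 2, 1).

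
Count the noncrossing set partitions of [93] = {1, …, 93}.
C_93 = 60960876535340415751462563580829648891969728907438000

These noncrossing partitions are counted by the Catalan number C_n = (1/(n + 1)) · C(2n, n). For n = 93: C_93 = (1/94) · C(186, 93) = 5730322394321999080637480976597986995845154517299172000/94 = 60960876535340415751462563580829648891969728907438000.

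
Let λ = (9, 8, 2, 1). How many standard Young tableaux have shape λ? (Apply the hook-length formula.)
# SYT of shape (9, 8, 2, 1) = 5819814

Hook-length formula: f^λ = n! / Π hook(c), product over all cells c of the Young diagram. For λ = (9, 8, 2, 1), n = 20 boxes. Hook lengths by row (left-to-right, top-to-bottom): [12, 10, 8, 7, 6, 5, 4, 3, 1]; [10, 8, 6, 5, 4, 3, 2, 1]; [3, 1]; [1]. Product of hooks = 418037760000. So f^λ = 20! / 418037760000 = 2432902008176640000 / 418037760000 = 5819814.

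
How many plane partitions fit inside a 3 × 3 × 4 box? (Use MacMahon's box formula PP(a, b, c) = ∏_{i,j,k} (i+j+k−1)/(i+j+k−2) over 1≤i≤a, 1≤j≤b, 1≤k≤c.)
PP(3, 3, 4) = 4116

Evaluate the triple product over i = 1..3, j = 1..3, k = 1..4. The factors are (2/1) · (3/2) · (4/3) · (5/4) · (3/2) · (4/3) · (5/4) · (6/5) · … (36 factors total). The numerators and denominators telescope so the product is an integer; carrying out the multiplication exactly gives PP(3, 3, 4) = 4116.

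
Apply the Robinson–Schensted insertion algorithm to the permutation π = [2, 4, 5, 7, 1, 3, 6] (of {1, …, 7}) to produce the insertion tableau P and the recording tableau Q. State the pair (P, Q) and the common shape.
P = [1, 3, 5, 6] / [2, 4, 7];  Q = [1, 2, 3, 4] / [5, 6, 7];  common shape = (4, 3)

Row-insert the values π_1, π_2, … into P one at a time, bumping the leftmost entry strictly greater than the inserted value down to the next row. The recording tableau Q records, in position (i, j), the step at which that cell was added to P.
  Insert 2 (step 1): P = [2];  Q = [1]
  Insert 4 (step 2): P = [2, 4];  Q = [1, 2]
  Insert 5 (step 3): P = [2, 4, 5];  Q = [1, 2, 3]
  Insert 7 (step 4): P = [2, 4, 5, 7];  Q = [1, 2, 3, 4]
  Insert 1 (step 5): P = [1, 4, 5, 7] / [2];  Q = [1, 2, 3, 4] / [5]
  Insert 3 (step 6): P = [1, 3, 5, 7] / [2, 4];  Q = [1, 2, 3, 4] / [5, 6]
  Insert 6 (step 7): P = [1, 3, 5, 6] / [2, 4, 7];  Q = [1, 2, 3, 4] / [5, 6, 7]
Final shape: (4, 3).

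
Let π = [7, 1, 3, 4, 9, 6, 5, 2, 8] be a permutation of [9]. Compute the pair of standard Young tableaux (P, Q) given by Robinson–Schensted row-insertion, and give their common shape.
P = [1, 2, 4, 5, 8] / [3, 9] / [6] / [7];  Q = [1, 3, 4, 5, 9] / [2, 6] / [7] / [8];  common shape = (5, 2, 1, 1)

Row-insert the values π_1, π_2, … into P one at a time, bumping the leftmost entry strictly greater than the inserted value down to the next row. The recording tableau Q records, in position (i, j), the step at which that cell was added to P.
  Insert 7 (step 1): P = [7];  Q = [1]
  Insert 1 (step 2): P = [1] / [7];  Q = [1] / [2]
  Insert 3 (step 3): P = [1, 3] / [7];  Q = [1, 3] / [2]
  Insert 4 (step 4): P = [1, 3, 4] / [7];  Q = [1, 3, 4] / [2]
  Insert 9 (step 5): P = [1, 3, 4, 9] / [7];  Q = [1, 3, 4, 5] / [2]
  Insert 6 (step 6): P = [1, 3, 4, 6] / [7, 9];  Q = [1, 3, 4, 5] / [2, 6]
  Insert 5 (step 7): P = [1, 3, 4, 5] / [6, 9] / [7];  Q = [1, 3, 4, 5] / [2, 6] / [7]
  Insert 2 (step 8): P = [1, 2, 4, 5] / [3, 9] / [6] / [7];  Q = [1, 3, 4, 5] / [2, 6] / [7] / [8]
  Insert 8 (step 9): P = [1, 2, 4, 5, 8] / [3, 9] / [6] / [7];  Q = [1, 3, 4, 5, 9] / [2, 6] / [7] / [8]
Final shape: (5, 2, 1, 1).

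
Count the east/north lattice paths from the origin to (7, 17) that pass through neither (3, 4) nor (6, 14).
Number of paths = 147804

Inclusion–exclusion. Total paths: C(24, 7) = 346104. Through P₁: C(7, 3)·C(17, 4) = 83300. Through P₂: C(20, 6)·C(4, 1) = 155040. Since P₁ is strictly southwest of P₂, a monotone path through both must visit P₁ then P₂; paths through both = C(7, 3)·C(13, 3)·C(4, 1) = 40040. Avoid both = 346104 − 83300 − 155040 + 40040 = 147804.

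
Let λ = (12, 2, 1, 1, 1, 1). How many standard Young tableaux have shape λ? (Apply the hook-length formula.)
# SYT of shape (12, 2, 1, 1, 1, 1) = 60060

Hook-length formula: f^λ = n! / Π hook(c), product over all cells c of the Young diagram. For λ = (12, 2, 1, 1, 1, 1), n = 18 boxes. Hook lengths by row (left-to-right, top-to-bottom): [17, 12, 10, 9, 8, 7, 6, 5, 4, 3, 2, 1]; [6, 1]; [4]; [3]; [2]; [1]. Product of hooks = 106599628800. So f^λ = 18! / 106599628800 = 6402373705728000 / 106599628800 = 60060.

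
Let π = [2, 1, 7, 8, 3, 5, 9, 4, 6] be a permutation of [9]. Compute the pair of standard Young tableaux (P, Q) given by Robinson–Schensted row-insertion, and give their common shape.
P = [1, 3, 4, 6] / [2, 5, 8, 9] / [7];  Q = [1, 3, 4, 7] / [2, 5, 6, 9] / [8];  common shape = (4, 4, 1)

Row-insert the values π_1, π_2, … into P one at a time, bumping the leftmost entry strictly greater than the inserted value down to the next row. The recording tableau Q records, in position (i, j), the step at which that cell was added to P.
  Insert 2 (step 1): P = [2];  Q = [1]
  Insert 1 (step 2): P = [1] / [2];  Q = [1] / [2]
  Insert 7 (step 3): P = [1, 7] / [2];  Q = [1, 3] / [2]
  Insert 8 (step 4): P = [1, 7, 8] / [2];  Q = [1, 3, 4] / [2]
  Insert 3 (step 5): P = [1, 3, 8] / [2, 7];  Q = [1, 3, 4] / [2, 5]
  Insert 5 (step 6): P = [1, 3, 5] / [2, 7, 8];  Q = [1, 3, 4] / [2, 5, 6]
  Insert 9 (step 7): P = [1, 3, 5, 9] / [2, 7, 8];  Q = [1, 3, 4, 7] / [2, 5, 6]
  Insert 4 (step 8): P = [1, 3, 4, 9] / [2, 5, 8] / [7];  Q = [1, 3, 4, 7] / [2, 5, 6] / [8]
  Insert 6 (step 9): P = [1, 3, 4, 6] / [2, 5, 8, 9] / [7];  Q = [1, 3, 4, 7] / [2, 5, 6, 9] / [8]
Final shape: (4, 4, 1).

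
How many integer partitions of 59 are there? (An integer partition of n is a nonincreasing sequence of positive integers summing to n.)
p(59) = 831820

Compute p(n) via the recurrence p(n, m) = p(n, m−1) + p(n−m, m), where p(n, m) counts partitions of n with all parts ≤ m and p(n) = p(n, n). The base cases are p(0, m) = 1 and p(n, 0) = 0 for n > 0. Filling the table yields p(59) = 831820. (Euler's pentagonal recurrence is an alternative.)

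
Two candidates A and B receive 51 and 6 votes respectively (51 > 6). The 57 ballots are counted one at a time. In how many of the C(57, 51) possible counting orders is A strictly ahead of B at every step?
Strict-lead orderings = 28648620

Total orderings of the 57 votes with 51 for A: C(57, 51) = 36288252. By the Bertrand ballot formula (Cycle Lemma / reflection principle), the number of orderings in which A is strictly ahead of B throughout is (p − q)/(p + q) · C(p + q, p) = (51 − 6)/(51 + 6) · 36288252 = 28648620.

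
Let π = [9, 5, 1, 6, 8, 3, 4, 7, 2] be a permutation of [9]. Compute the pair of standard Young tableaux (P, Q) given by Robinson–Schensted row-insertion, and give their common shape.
P = [1, 2, 4, 7] / [3, 6, 8] / [5] / [9];  Q = [1, 4, 5, 8] / [2, 6, 7] / [3] / [9];  common shape = (4, 3, 1, 1)

Row-insert the values π_1, π_2, … into P one at a time, bumping the leftmost entry strictly greater than the inserted value down to the next row. The recording tableau Q records, in position (i, j), the step at which that cell was added to P.
  Insert 9 (step 1): P = [9];  Q = [1]
  Insert 5 (step 2): P = [5] / [9];  Q = [1] / [2]
  Insert 1 (step 3): P = [1] / [5] / [9];  Q = [1] / [2] / [3]
  Insert 6 (step 4): P = [1, 6] / [5] / [9];  Q = [1, 4] / [2] / [3]
  Insert 8 (step 5): P = [1, 6, 8] / [5] / [9];  Q = [1, 4, 5] / [2] / [3]
  Insert 3 (step 6): P = [1, 3, 8] / [5, 6] / [9];  Q = [1, 4, 5] / [2, 6] / [3]
  Insert 4 (step 7): P = [1, 3, 4] / [5, 6, 8] / [9];  Q = [1, 4, 5] / [2, 6, 7] / [3]
  Insert 7 (step 8): P = [1, 3, 4, 7] / [5, 6, 8] / [9];  Q = [1, 4, 5, 8] / [2, 6, 7] / [3]
  Insert 2 (step 9): P = [1, 2, 4, 7] / [3, 6, 8] / [5] / [9];  Q = [1, 4, 5, 8] / [2, 6, 7] / [3] / [9]
Final shape: (4, 3, 1, 1).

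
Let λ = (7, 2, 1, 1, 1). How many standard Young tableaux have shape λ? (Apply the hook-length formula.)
# SYT of shape (7, 2, 1, 1, 1) = 1728

Hook-length formula: f^λ = n! / Π hook(c), product over all cells c of the Young diagram. For λ = (7, 2, 1, 1, 1), n = 12 boxes. Hook lengths by row (left-to-right, top-to-bottom): [11, 7, 5, 4, 3, 2, 1]; [5, 1]; [3]; [2]; [1]. Product of hooks = 277200. So f^λ = 12! / 277200 = 479001600 / 277200 = 1728.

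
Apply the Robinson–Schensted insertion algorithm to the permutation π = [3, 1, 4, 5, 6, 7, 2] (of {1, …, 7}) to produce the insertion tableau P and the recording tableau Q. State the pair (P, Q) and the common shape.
P = [1, 2, 5, 6, 7] / [3, 4];  Q = [1, 3, 4, 5, 6] / [2, 7];  common shape = (5, 2)

Row-insert the values π_1, π_2, … into P one at a time, bumping the leftmost entry strictly greater than the inserted value down to the next row. The recording tableau Q records, in position (i, j), the step at which that cell was added to P.
  Insert 3 (step 1): P = [3];  Q = [1]
  Insert 1 (step 2): P = [1] / [3];  Q = [1] / [2]
  Insert 4 (step 3): P = [1, 4] / [3];  Q = [1, 3] / [2]
  Insert 5 (step 4): P = [1, 4, 5] / [3];  Q = [1, 3, 4] / [2]
  Insert 6 (step 5): P = [1, 4, 5, 6] / [3];  Q = [1, 3, 4, 5] / [2]
  Insert 7 (step 6): P = [1, 4, 5, 6, 7] / [3];  Q = [1, 3, 4, 5, 6] / [2]
  Insert 2 (step 7): P = [1, 2, 5, 6, 7] / [3, 4];  Q = [1, 3, 4, 5, 6] / [2, 7]
Final shape: (5, 2).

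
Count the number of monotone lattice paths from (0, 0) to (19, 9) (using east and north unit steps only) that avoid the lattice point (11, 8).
Number of paths = 6226662

Total paths from (0, 0) to (19, 9): C(28, 19) = 6906900. Paths through (11, 8): (paths (0, 0) → (11, 8)) × (paths (11, 8) → (19, 9)) = C(19, 11) · C(9, 8) = 75582 · 9 = 680238. Avoidance count = 6906900 − 680238 = 6226662.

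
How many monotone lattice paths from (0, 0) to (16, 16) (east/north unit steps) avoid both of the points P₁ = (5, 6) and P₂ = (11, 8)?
Number of paths = 357500196

Inclusion–exclusion. Total paths: C(32, 16) = 601080390. Through P₁: C(11, 5)·C(21, 11) = 162954792. Through P₂: C(19, 11)·C(13, 5) = 97274034. Since P₁ is strictly southwest of P₂, a monotone path through both must visit P₁ then P₂; paths through both = C(11, 5)·C(8, 6)·C(13, 5) = 16648632. Avoid both = 601080390 − 162954792 − 97274034 + 16648632 = 357500196.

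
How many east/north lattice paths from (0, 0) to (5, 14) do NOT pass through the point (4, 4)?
Number of paths = 10858

Total paths from (0, 0) to (5, 14): C(19, 5) = 11628. Paths through (4, 4): (paths (0, 0) → (4, 4)) × (paths (4, 4) → (5, 14)) = C(8, 4) · C(11, 1) = 70 · 11 = 770. Avoidance count = 11628 − 770 = 10858.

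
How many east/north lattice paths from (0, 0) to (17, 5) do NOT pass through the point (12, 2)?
Number of paths = 21238

Total paths from (0, 0) to (17, 5): C(22, 17) = 26334. Paths through (12, 2): (paths (0, 0) → (12, 2)) × (paths (12, 2) → (17, 5)) = C(14, 12) · C(8, 5) = 91 · 56 = 5096. Avoidance count = 26334 − 5096 = 21238.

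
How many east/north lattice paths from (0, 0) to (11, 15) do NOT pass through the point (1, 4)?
Number of paths = 5962580

Total paths from (0, 0) to (11, 15): C(26, 11) = 7726160. Paths through (1, 4): (paths (0, 0) → (1, 4)) × (paths (1, 4) → (11, 15)) = C(5, 1) · C(21, 10) = 5 · 352716 = 1763580. Avoidance count = 7726160 − 1763580 = 5962580.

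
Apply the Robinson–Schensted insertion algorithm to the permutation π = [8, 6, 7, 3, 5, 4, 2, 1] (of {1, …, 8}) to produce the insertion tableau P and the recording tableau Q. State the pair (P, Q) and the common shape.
P = [1, 4] / [2, 7] / [3] / [5] / [6] / [8];  Q = [1, 3] / [2, 5] / [4] / [6] / [7] / [8];  common shape = (2, 2, 1, 1, 1, 1)

Row-insert the values π_1, π_2, … into P one at a time, bumping the leftmost entry strictly greater than the inserted value down to the next row. The recording tableau Q records, in position (i, j), the step at which that cell was added to P.
  Insert 8 (step 1): P = [8];  Q = [1]
  Insert 6 (step 2): P = [6] / [8];  Q = [1] / [2]
  Insert 7 (step 3): P = [6, 7] / [8];  Q = [1, 3] / [2]
  Insert 3 (step 4): P = [3, 7] / [6] / [8];  Q = [1, 3] / [2] / [4]
  Insert 5 (step 5): P = [3, 5] / [6, 7] / [8];  Q = [1, 3] / [2, 5] / [4]
  Insert 4 (step 6): P = [3, 4] / [5, 7] / [6] / [8];  Q = [1, 3] / [2, 5] / [4] / [6]
  Insert 2 (step 7): P = [2, 4] / [3, 7] / [5] / [6] / [8];  Q = [1, 3] / [2, 5] / [4] / [6] / [7]
  Insert 1 (step 8): P = [1, 4] / [2, 7] / [3] / [5] / [6] / [8];  Q = [1, 3] / [2, 5] / [4] / [6] / [7] / [8]
Final shape: (2, 2, 1, 1, 1, 1).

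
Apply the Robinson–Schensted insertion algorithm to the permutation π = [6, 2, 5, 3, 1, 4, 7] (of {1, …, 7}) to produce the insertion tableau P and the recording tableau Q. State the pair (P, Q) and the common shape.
P = [1, 3, 4, 7] / [2] / [5] / [6];  Q = [1, 3, 6, 7] / [2] / [4] / [5];  common shape = (4, 1, 1, 1)

Row-insert the values π_1, π_2, … into P one at a time, bumping the leftmost entry strictly greater than the inserted value down to the next row. The recording tableau Q records, in position (i, j), the step at which that cell was added to P.
  Insert 6 (step 1): P = [6];  Q = [1]
  Insert 2 (step 2): P = [2] / [6];  Q = [1] / [2]
  Insert 5 (step 3): P = [2, 5] / [6];  Q = [1, 3] / [2]
  Insert 3 (step 4): P = [2, 3] / [5] / [6];  Q = [1, 3] / [2] / [4]
  Insert 1 (step 5): P = [1, 3] / [2] / [5] / [6];  Q = [1, 3] / [2] / [4] / [5]
  Insert 4 (step 6): P = [1, 3, 4] / [2] / [5] / [6];  Q = [1, 3, 6] / [2] / [4] / [5]
  Insert 7 (step 7): P = [1, 3, 4, 7] / [2] / [5] / [6];  Q = [1, 3, 6, 7] / [2] / [4] / [5]
Final shape: (4, 1, 1, 1).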